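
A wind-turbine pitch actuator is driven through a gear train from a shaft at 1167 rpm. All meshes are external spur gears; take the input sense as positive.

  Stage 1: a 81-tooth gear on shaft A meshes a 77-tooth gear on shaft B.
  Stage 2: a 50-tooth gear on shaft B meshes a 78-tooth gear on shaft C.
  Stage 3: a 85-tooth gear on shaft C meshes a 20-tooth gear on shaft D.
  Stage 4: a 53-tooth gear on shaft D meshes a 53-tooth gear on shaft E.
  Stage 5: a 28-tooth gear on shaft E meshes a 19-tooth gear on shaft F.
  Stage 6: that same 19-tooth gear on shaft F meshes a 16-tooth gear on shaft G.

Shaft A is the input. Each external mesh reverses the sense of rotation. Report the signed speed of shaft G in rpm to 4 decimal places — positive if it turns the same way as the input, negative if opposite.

+5852.8518 rpm (same as input, |ω| = 5852.8518 rpm)

Stage 1 [81T→77T]: ω = 1167.0000×81/77 = 1227.6234 rpm, dir flips to −; running = −1227.6234
Stage 2 [50T→78T]: ω = 1227.6234×50/78 = 786.9381 rpm, dir flips to +; running = +786.9381
Stage 3 [85T→20T]: ω = 786.9381×85/20 = 3344.4868 rpm, dir flips to −; running = −3344.4868
Stage 4 [53T→53T]: ω = 3344.4868×53/53 = 3344.4868 rpm, dir flips to +; running = +3344.4868
Stage 5 [28T→19T]: ω = 3344.4868×28/19 = 4928.7173 rpm, dir flips to −; running = −4928.7173
Stage 6 [19T→16T]: ω = 4928.7173×19/16 = 5852.8518 rpm, dir flips to +; running = +5852.8518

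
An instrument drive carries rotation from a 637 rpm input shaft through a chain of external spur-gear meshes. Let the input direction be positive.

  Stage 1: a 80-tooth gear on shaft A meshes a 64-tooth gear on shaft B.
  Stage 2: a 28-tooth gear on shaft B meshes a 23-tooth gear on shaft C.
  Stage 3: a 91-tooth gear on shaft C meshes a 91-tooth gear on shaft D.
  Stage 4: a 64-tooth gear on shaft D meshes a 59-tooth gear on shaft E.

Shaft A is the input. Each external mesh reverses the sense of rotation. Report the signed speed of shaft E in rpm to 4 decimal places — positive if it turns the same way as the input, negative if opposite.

+1051.4959 rpm (same as input, |ω| = 1051.4959 rpm)

Stage 1 [80T→64T]: ω = 637.0000×80/64 = 796.2500 rpm, dir flips to −; running = −796.2500
Stage 2 [28T→23T]: ω = 796.2500×28/23 = 969.3478 rpm, dir flips to +; running = +969.3478
Stage 3 [91T→91T]: ω = 969.3478×91/91 = 969.3478 rpm, dir flips to −; running = −969.3478
Stage 4 [64T→59T]: ω = 969.3478×64/59 = 1051.4959 rpm, dir flips to +; running = +1051.4959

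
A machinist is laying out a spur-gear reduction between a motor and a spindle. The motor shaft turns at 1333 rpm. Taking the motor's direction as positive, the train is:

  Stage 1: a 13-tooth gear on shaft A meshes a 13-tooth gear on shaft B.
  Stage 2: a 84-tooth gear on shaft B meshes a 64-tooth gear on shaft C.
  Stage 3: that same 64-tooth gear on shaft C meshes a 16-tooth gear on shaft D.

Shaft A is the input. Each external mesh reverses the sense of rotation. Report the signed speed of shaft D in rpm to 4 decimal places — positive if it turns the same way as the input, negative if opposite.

Stage 1 [13T→13T]: ω = 1333.0000×13/13 = 1333.0000 rpm, dir flips to −; running = −1333.0000
Stage 2 [84T→64T]: ω = 1333.0000×84/64 = 1749.5625 rpm, dir flips to +; running = +1749.5625
Stage 3 [64T→16T]: ω = 1749.5625×64/16 = 6998.2500 rpm, dir flips to −; running = −6998.2500

-6998.2500 rpm (opposite to input, |ω| = 6998.2500 rpm)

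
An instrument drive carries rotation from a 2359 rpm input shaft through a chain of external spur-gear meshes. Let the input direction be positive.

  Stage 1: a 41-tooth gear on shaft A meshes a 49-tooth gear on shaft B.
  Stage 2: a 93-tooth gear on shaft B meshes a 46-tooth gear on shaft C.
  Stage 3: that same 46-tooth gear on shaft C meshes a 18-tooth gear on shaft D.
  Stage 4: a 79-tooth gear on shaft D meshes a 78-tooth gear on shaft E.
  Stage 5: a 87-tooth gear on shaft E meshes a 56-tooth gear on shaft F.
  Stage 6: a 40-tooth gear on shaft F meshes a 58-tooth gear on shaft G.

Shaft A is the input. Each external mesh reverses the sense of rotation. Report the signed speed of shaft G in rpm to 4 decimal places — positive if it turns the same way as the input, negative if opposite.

Stage 1 [41T→49T]: ω = 2359.0000×41/49 = 1973.8571 rpm, dir flips to −; running = −1973.8571
Stage 2 [93T→46T]: ω = 1973.8571×93/46 = 3990.6242 rpm, dir flips to +; running = +3990.6242
Stage 3 [46T→18T]: ω = 3990.6242×46/18 = 10198.2619 rpm, dir flips to −; running = −10198.2619
Stage 4 [79T→78T]: ω = 10198.2619×79/78 = 10329.0089 rpm, dir flips to +; running = +10329.0089
Stage 5 [87T→56T]: ω = 10329.0089×87/56 = 16046.8530 rpm, dir flips to −; running = −16046.8530
Stage 6 [40T→58T]: ω = 16046.8530×40/58 = 11066.7952 rpm, dir flips to +; running = +11066.7952

+11066.7952 rpm (same as input, |ω| = 11066.7952 rpm)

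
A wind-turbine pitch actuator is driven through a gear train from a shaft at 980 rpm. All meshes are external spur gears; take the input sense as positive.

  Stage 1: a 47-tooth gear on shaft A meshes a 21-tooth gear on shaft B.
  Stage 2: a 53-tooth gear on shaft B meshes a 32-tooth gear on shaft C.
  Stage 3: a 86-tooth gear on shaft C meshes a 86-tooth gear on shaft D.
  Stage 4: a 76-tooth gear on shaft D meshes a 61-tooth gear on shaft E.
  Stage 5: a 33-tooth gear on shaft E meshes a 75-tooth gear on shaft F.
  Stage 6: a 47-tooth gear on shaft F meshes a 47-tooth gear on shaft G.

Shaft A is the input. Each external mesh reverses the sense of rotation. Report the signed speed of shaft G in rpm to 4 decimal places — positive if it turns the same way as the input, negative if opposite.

+1991.4388 rpm (same as input, |ω| = 1991.4388 rpm)

Stage 1 [47T→21T]: ω = 980.0000×47/21 = 2193.3333 rpm, dir flips to −; running = −2193.3333
Stage 2 [53T→32T]: ω = 2193.3333×53/32 = 3632.7083 rpm, dir flips to +; running = +3632.7083
Stage 3 [86T→86T]: ω = 3632.7083×86/86 = 3632.7083 rpm, dir flips to −; running = −3632.7083
Stage 4 [76T→61T]: ω = 3632.7083×76/61 = 4525.9973 rpm, dir flips to +; running = +4525.9973
Stage 5 [33T→75T]: ω = 4525.9973×33/75 = 1991.4388 rpm, dir flips to −; running = −1991.4388
Stage 6 [47T→47T]: ω = 1991.4388×47/47 = 1991.4388 rpm, dir flips to +; running = +1991.4388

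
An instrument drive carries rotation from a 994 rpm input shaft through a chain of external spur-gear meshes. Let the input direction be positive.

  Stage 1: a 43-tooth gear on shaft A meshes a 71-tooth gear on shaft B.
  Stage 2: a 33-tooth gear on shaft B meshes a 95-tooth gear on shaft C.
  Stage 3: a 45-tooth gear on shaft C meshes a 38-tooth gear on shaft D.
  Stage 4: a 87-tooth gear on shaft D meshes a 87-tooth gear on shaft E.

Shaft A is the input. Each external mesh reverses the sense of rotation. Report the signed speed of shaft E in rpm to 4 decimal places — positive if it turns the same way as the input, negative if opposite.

Stage 1 [43T→71T]: ω = 994.0000×43/71 = 602.0000 rpm, dir flips to −; running = −602.0000
Stage 2 [33T→95T]: ω = 602.0000×33/95 = 209.1158 rpm, dir flips to +; running = +209.1158
Stage 3 [45T→38T]: ω = 209.1158×45/38 = 247.6371 rpm, dir flips to −; running = −247.6371
Stage 4 [87T→87T]: ω = 247.6371×87/87 = 247.6371 rpm, dir flips to +; running = +247.6371

+247.6371 rpm (same as input, |ω| = 247.6371 rpm)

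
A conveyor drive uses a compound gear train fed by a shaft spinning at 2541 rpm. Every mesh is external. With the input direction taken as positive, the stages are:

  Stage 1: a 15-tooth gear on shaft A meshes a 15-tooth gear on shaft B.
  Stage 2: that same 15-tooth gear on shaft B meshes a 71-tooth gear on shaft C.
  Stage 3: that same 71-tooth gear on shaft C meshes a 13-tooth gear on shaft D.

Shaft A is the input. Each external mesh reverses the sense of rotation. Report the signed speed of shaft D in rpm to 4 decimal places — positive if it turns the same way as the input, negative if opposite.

-2931.9231 rpm (opposite to input, |ω| = 2931.9231 rpm)

Stage 1 [15T→15T]: ω = 2541.0000×15/15 = 2541.0000 rpm, dir flips to −; running = −2541.0000
Stage 2 [15T→71T]: ω = 2541.0000×15/71 = 536.8310 rpm, dir flips to +; running = +536.8310
Stage 3 [71T→13T]: ω = 536.8310×71/13 = 2931.9231 rpm, dir flips to −; running = −2931.9231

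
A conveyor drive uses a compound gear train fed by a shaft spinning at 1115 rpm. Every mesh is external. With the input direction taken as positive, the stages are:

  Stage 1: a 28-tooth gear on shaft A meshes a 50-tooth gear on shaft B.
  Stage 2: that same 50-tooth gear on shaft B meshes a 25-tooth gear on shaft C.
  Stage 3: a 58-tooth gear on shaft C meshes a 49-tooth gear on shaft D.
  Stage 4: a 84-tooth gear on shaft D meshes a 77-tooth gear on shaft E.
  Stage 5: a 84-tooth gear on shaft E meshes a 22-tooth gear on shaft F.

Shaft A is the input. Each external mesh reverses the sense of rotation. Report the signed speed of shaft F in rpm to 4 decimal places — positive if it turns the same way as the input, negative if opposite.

-6157.0116 rpm (opposite to input, |ω| = 6157.0116 rpm)

Stage 1 [28T→50T]: ω = 1115.0000×28/50 = 624.4000 rpm, dir flips to −; running = −624.4000
Stage 2 [50T→25T]: ω = 624.4000×50/25 = 1248.8000 rpm, dir flips to +; running = +1248.8000
Stage 3 [58T→49T]: ω = 1248.8000×58/49 = 1478.1714 rpm, dir flips to −; running = −1478.1714
Stage 4 [84T→77T]: ω = 1478.1714×84/77 = 1612.5506 rpm, dir flips to +; running = +1612.5506
Stage 5 [84T→22T]: ω = 1612.5506×84/22 = 6157.0116 rpm, dir flips to −; running = −6157.0116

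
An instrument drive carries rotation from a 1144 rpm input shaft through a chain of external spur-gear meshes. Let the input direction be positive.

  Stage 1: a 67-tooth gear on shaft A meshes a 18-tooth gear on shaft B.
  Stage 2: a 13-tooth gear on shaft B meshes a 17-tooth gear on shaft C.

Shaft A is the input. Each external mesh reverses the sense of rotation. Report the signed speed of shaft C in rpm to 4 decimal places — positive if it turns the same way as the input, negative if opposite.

+3256.2876 rpm (same as input, |ω| = 3256.2876 rpm)

Stage 1 [67T→18T]: ω = 1144.0000×67/18 = 4258.2222 rpm, dir flips to −; running = −4258.2222
Stage 2 [13T→17T]: ω = 4258.2222×13/17 = 3256.2876 rpm, dir flips to +; running = +3256.2876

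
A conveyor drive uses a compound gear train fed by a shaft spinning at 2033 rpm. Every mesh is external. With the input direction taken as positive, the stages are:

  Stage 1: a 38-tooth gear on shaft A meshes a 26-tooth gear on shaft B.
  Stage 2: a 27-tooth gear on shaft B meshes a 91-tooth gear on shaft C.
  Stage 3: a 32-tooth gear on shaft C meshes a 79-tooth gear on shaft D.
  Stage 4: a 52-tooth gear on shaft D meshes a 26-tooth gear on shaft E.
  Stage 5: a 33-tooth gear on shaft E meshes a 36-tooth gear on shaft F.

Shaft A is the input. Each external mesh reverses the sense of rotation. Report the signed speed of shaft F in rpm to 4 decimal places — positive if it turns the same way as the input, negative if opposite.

Stage 1 [38T→26T]: ω = 2033.0000×38/26 = 2971.3077 rpm, dir flips to −; running = −2971.3077
Stage 2 [27T→91T]: ω = 2971.3077×27/91 = 881.5968 rpm, dir flips to +; running = +881.5968
Stage 3 [32T→79T]: ω = 881.5968×32/79 = 357.1025 rpm, dir flips to −; running = −357.1025
Stage 4 [52T→26T]: ω = 357.1025×52/26 = 714.2050 rpm, dir flips to +; running = +714.2050
Stage 5 [33T→36T]: ω = 714.2050×33/36 = 654.6879 rpm, dir flips to −; running = −654.6879

-654.6879 rpm (opposite to input, |ω| = 654.6879 rpm)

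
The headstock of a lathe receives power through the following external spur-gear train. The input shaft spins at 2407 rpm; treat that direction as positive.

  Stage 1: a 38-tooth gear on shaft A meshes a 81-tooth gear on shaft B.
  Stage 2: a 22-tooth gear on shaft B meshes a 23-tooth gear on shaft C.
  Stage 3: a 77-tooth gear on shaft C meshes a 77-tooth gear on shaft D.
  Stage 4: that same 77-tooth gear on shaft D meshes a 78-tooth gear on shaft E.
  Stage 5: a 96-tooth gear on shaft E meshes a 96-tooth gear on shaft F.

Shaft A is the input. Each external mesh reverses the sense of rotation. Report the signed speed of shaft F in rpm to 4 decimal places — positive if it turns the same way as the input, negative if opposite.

-1066.2662 rpm (opposite to input, |ω| = 1066.2662 rpm)

Stage 1 [38T→81T]: ω = 2407.0000×38/81 = 1129.2099 rpm, dir flips to −; running = −1129.2099
Stage 2 [22T→23T]: ω = 1129.2099×22/23 = 1080.1138 rpm, dir flips to +; running = +1080.1138
Stage 3 [77T→77T]: ω = 1080.1138×77/77 = 1080.1138 rpm, dir flips to −; running = −1080.1138
Stage 4 [77T→78T]: ω = 1080.1138×77/78 = 1066.2662 rpm, dir flips to +; running = +1066.2662
Stage 5 [96T→96T]: ω = 1066.2662×96/96 = 1066.2662 rpm, dir flips to −; running = −1066.2662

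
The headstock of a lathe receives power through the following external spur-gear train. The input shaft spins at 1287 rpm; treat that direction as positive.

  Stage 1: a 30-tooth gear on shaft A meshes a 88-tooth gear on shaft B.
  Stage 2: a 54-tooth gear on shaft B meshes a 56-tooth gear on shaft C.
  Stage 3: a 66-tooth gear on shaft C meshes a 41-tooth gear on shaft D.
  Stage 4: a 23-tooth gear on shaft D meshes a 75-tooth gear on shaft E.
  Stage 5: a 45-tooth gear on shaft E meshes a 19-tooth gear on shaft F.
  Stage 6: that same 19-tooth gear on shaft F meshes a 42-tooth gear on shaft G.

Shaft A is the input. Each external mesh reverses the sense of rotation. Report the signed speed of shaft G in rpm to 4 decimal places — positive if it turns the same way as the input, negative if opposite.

+223.7756 rpm (same as input, |ω| = 223.7756 rpm)

Stage 1 [30T→88T]: ω = 1287.0000×30/88 = 438.7500 rpm, dir flips to −; running = −438.7500
Stage 2 [54T→56T]: ω = 438.7500×54/56 = 423.0804 rpm, dir flips to +; running = +423.0804
Stage 3 [66T→41T]: ω = 423.0804×66/41 = 681.0562 rpm, dir flips to −; running = −681.0562
Stage 4 [23T→75T]: ω = 681.0562×23/75 = 208.8572 rpm, dir flips to +; running = +208.8572
Stage 5 [45T→19T]: ω = 208.8572×45/19 = 494.6619 rpm, dir flips to −; running = −494.6619
Stage 6 [19T→42T]: ω = 494.6619×19/42 = 223.7756 rpm, dir flips to +; running = +223.7756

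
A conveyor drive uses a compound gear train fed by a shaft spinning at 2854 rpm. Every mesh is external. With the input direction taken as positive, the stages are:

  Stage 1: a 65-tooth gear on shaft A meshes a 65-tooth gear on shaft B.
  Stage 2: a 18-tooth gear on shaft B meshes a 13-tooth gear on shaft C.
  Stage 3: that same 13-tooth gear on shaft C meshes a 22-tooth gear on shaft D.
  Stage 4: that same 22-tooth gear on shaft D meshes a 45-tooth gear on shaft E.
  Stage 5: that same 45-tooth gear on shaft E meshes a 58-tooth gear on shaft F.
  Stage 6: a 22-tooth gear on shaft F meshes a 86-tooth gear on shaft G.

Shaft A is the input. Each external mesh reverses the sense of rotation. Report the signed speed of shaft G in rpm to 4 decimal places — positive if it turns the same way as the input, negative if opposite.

Stage 1 [65T→65T]: ω = 2854.0000×65/65 = 2854.0000 rpm, dir flips to −; running = −2854.0000
Stage 2 [18T→13T]: ω = 2854.0000×18/13 = 3951.6923 rpm, dir flips to +; running = +3951.6923
Stage 3 [13T→22T]: ω = 3951.6923×13/22 = 2335.0909 rpm, dir flips to −; running = −2335.0909
Stage 4 [22T→45T]: ω = 2335.0909×22/45 = 1141.6000 rpm, dir flips to +; running = +1141.6000
Stage 5 [45T→58T]: ω = 1141.6000×45/58 = 885.7241 rpm, dir flips to −; running = −885.7241
Stage 6 [22T→86T]: ω = 885.7241×22/86 = 226.5806 rpm, dir flips to +; running = +226.5806

+226.5806 rpm (same as input, |ω| = 226.5806 rpm)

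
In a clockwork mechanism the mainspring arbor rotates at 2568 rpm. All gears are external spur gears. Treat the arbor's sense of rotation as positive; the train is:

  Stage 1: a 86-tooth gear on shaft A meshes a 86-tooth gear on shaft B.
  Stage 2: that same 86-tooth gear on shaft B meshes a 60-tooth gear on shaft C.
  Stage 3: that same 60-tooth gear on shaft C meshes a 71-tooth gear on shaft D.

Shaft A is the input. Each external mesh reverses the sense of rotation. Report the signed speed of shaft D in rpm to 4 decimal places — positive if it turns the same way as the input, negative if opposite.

Stage 1 [86T→86T]: ω = 2568.0000×86/86 = 2568.0000 rpm, dir flips to −; running = −2568.0000
Stage 2 [86T→60T]: ω = 2568.0000×86/60 = 3680.8000 rpm, dir flips to +; running = +3680.8000
Stage 3 [60T→71T]: ω = 3680.8000×60/71 = 3110.5352 rpm, dir flips to −; running = −3110.5352

-3110.5352 rpm (opposite to input, |ω| = 3110.5352 rpm)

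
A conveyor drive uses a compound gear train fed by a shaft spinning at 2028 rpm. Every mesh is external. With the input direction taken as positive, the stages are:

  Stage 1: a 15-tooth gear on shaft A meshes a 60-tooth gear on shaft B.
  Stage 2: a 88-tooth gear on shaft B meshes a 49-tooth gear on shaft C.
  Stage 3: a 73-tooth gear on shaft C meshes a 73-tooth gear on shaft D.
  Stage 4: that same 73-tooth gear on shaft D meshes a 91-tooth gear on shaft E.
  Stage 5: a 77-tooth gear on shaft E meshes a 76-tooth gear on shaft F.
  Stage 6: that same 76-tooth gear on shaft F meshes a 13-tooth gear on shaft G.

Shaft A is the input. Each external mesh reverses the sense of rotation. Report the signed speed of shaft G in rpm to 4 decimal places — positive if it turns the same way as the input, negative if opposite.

+4326.3673 rpm (same as input, |ω| = 4326.3673 rpm)

Stage 1 [15T→60T]: ω = 2028.0000×15/60 = 507.0000 rpm, dir flips to −; running = −507.0000
Stage 2 [88T→49T]: ω = 507.0000×88/49 = 910.5306 rpm, dir flips to +; running = +910.5306
Stage 3 [73T→73T]: ω = 910.5306×73/73 = 910.5306 rpm, dir flips to −; running = −910.5306
Stage 4 [73T→91T]: ω = 910.5306×73/91 = 730.4257 rpm, dir flips to +; running = +730.4257
Stage 5 [77T→76T]: ω = 730.4257×77/76 = 740.0365 rpm, dir flips to −; running = −740.0365
Stage 6 [76T→13T]: ω = 740.0365×76/13 = 4326.3673 rpm, dir flips to +; running = +4326.3673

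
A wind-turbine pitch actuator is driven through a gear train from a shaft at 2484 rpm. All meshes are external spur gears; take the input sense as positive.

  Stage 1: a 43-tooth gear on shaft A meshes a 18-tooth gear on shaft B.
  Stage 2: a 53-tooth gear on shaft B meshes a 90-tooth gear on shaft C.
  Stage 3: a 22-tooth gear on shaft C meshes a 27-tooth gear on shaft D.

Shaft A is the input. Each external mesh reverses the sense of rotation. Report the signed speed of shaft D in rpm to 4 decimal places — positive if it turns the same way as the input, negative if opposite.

-2847.3432 rpm (opposite to input, |ω| = 2847.3432 rpm)

Stage 1 [43T→18T]: ω = 2484.0000×43/18 = 5934.0000 rpm, dir flips to −; running = −5934.0000
Stage 2 [53T→90T]: ω = 5934.0000×53/90 = 3494.4667 rpm, dir flips to +; running = +3494.4667
Stage 3 [22T→27T]: ω = 3494.4667×22/27 = 2847.3432 rpm, dir flips to −; running = −2847.3432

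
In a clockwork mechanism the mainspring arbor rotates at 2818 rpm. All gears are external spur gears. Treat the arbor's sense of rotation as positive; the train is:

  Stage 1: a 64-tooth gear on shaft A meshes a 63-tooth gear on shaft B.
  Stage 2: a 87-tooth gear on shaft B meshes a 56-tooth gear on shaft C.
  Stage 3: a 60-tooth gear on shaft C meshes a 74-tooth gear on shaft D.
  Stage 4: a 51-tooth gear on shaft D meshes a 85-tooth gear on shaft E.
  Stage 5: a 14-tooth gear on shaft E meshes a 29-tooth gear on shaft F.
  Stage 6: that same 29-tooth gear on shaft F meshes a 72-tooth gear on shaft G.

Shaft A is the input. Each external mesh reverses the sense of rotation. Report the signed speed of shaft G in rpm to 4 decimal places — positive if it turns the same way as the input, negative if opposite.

+420.7053 rpm (same as input, |ω| = 420.7053 rpm)

Stage 1 [64T→63T]: ω = 2818.0000×64/63 = 2862.7302 rpm, dir flips to −; running = −2862.7302
Stage 2 [87T→56T]: ω = 2862.7302×87/56 = 4447.4558 rpm, dir flips to +; running = +4447.4558
Stage 3 [60T→74T]: ω = 4447.4558×60/74 = 3606.0452 rpm, dir flips to −; running = −3606.0452
Stage 4 [51T→85T]: ω = 3606.0452×51/85 = 2163.6271 rpm, dir flips to +; running = +2163.6271
Stage 5 [14T→29T]: ω = 2163.6271×14/29 = 1044.5097 rpm, dir flips to −; running = −1044.5097
Stage 6 [29T→72T]: ω = 1044.5097×29/72 = 420.7053 rpm, dir flips to +; running = +420.7053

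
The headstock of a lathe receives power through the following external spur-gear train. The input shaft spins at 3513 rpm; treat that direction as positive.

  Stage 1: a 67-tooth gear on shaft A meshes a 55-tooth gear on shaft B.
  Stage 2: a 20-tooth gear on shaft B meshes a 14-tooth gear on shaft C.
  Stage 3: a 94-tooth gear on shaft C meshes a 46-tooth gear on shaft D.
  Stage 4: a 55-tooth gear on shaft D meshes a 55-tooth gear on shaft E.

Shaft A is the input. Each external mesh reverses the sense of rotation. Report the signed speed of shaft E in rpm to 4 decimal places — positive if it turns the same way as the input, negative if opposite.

+12492.8707 rpm (same as input, |ω| = 12492.8707 rpm)

Stage 1 [67T→55T]: ω = 3513.0000×67/55 = 4279.4727 rpm, dir flips to −; running = −4279.4727
Stage 2 [20T→14T]: ω = 4279.4727×20/14 = 6113.5325 rpm, dir flips to +; running = +6113.5325
Stage 3 [94T→46T]: ω = 6113.5325×94/46 = 12492.8707 rpm, dir flips to −; running = −12492.8707
Stage 4 [55T→55T]: ω = 12492.8707×55/55 = 12492.8707 rpm, dir flips to +; running = +12492.8707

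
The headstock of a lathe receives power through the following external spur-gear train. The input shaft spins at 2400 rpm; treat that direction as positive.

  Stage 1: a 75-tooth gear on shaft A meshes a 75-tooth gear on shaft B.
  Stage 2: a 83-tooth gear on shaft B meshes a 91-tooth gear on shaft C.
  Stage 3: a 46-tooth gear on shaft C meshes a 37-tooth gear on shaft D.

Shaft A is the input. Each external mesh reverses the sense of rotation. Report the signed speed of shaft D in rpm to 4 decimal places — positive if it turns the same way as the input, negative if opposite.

-2721.4731 rpm (opposite to input, |ω| = 2721.4731 rpm)

Stage 1 [75T→75T]: ω = 2400.0000×75/75 = 2400.0000 rpm, dir flips to −; running = −2400.0000
Stage 2 [83T→91T]: ω = 2400.0000×83/91 = 2189.0110 rpm, dir flips to +; running = +2189.0110
Stage 3 [46T→37T]: ω = 2189.0110×46/37 = 2721.4731 rpm, dir flips to −; running = −2721.4731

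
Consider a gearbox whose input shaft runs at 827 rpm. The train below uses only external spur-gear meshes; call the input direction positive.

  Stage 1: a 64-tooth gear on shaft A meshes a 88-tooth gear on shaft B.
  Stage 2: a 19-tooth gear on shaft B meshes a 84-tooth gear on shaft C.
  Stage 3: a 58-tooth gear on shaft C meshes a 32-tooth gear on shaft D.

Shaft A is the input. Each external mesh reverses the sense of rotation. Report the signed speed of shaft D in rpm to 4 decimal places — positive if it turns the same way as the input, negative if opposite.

Stage 1 [64T→88T]: ω = 827.0000×64/88 = 601.4545 rpm, dir flips to −; running = −601.4545
Stage 2 [19T→84T]: ω = 601.4545×19/84 = 136.0433 rpm, dir flips to +; running = +136.0433
Stage 3 [58T→32T]: ω = 136.0433×58/32 = 246.5785 rpm, dir flips to −; running = −246.5785

-246.5785 rpm (opposite to input, |ω| = 246.5785 rpm)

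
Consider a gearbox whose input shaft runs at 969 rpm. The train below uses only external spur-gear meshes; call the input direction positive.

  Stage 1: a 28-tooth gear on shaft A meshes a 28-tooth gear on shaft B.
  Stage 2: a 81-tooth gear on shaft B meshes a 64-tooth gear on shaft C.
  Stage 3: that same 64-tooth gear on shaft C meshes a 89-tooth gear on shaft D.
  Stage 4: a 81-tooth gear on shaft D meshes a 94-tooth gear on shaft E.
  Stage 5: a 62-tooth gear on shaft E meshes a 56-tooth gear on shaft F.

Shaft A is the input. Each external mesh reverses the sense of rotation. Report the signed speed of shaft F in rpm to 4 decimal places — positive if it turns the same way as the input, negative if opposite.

-841.3557 rpm (opposite to input, |ω| = 841.3557 rpm)

Stage 1 [28T→28T]: ω = 969.0000×28/28 = 969.0000 rpm, dir flips to −; running = −969.0000
Stage 2 [81T→64T]: ω = 969.0000×81/64 = 1226.3906 rpm, dir flips to +; running = +1226.3906
Stage 3 [64T→89T]: ω = 1226.3906×64/89 = 881.8989 rpm, dir flips to −; running = −881.8989
Stage 4 [81T→94T]: ω = 881.8989×81/94 = 759.9341 rpm, dir flips to +; running = +759.9341
Stage 5 [62T→56T]: ω = 759.9341×62/56 = 841.3557 rpm, dir flips to −; running = −841.3557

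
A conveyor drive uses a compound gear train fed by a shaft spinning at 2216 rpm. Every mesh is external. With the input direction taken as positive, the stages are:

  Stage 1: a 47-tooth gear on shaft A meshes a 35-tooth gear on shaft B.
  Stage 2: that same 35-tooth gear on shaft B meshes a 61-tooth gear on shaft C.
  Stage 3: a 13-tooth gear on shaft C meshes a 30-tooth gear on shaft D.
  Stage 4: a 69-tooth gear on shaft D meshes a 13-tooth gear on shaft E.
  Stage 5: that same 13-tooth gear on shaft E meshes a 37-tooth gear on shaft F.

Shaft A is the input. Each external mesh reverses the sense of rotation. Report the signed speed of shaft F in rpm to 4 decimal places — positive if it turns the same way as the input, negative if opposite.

-1379.7717 rpm (opposite to input, |ω| = 1379.7717 rpm)

Stage 1 [47T→35T]: ω = 2216.0000×47/35 = 2975.7714 rpm, dir flips to −; running = −2975.7714
Stage 2 [35T→61T]: ω = 2975.7714×35/61 = 1707.4098 rpm, dir flips to +; running = +1707.4098
Stage 3 [13T→30T]: ω = 1707.4098×13/30 = 739.8776 rpm, dir flips to −; running = −739.8776
Stage 4 [69T→13T]: ω = 739.8776×69/13 = 3927.0426 rpm, dir flips to +; running = +3927.0426
Stage 5 [13T→37T]: ω = 3927.0426×13/37 = 1379.7717 rpm, dir flips to −; running = −1379.7717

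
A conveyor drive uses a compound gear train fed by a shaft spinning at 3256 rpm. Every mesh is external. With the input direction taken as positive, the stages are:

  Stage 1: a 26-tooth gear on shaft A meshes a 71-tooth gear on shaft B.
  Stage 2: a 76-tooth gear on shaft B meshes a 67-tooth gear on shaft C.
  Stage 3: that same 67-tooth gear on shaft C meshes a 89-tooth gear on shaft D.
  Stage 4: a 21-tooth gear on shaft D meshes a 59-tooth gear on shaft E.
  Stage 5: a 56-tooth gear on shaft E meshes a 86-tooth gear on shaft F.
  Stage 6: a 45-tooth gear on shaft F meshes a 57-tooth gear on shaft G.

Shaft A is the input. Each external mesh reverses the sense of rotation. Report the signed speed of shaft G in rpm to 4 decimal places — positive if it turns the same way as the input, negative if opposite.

Stage 1 [26T→71T]: ω = 3256.0000×26/71 = 1192.3380 rpm, dir flips to −; running = −1192.3380
Stage 2 [76T→67T]: ω = 1192.3380×76/67 = 1352.5028 rpm, dir flips to +; running = +1352.5028
Stage 3 [67T→89T]: ω = 1352.5028×67/89 = 1018.1763 rpm, dir flips to −; running = −1018.1763
Stage 4 [21T→59T]: ω = 1018.1763×21/59 = 362.4017 rpm, dir flips to +; running = +362.4017
Stage 5 [56T→86T]: ω = 362.4017×56/86 = 235.9825 rpm, dir flips to −; running = −235.9825
Stage 6 [45T→57T]: ω = 235.9825×45/57 = 186.3020 rpm, dir flips to +; running = +186.3020

+186.3020 rpm (same as input, |ω| = 186.3020 rpm)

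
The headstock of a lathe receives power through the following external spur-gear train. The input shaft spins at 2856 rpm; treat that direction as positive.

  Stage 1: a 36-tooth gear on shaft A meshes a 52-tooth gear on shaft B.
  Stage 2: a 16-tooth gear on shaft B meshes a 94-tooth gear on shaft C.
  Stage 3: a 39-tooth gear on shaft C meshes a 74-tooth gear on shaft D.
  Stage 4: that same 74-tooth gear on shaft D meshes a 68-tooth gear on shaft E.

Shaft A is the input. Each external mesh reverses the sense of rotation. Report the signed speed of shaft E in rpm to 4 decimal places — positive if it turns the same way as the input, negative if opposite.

+193.0213 rpm (same as input, |ω| = 193.0213 rpm)

Stage 1 [36T→52T]: ω = 2856.0000×36/52 = 1977.2308 rpm, dir flips to −; running = −1977.2308
Stage 2 [16T→94T]: ω = 1977.2308×16/94 = 336.5499 rpm, dir flips to +; running = +336.5499
Stage 3 [39T→74T]: ω = 336.5499×39/74 = 177.3709 rpm, dir flips to −; running = −177.3709
Stage 4 [74T→68T]: ω = 177.3709×74/68 = 193.0213 rpm, dir flips to +; running = +193.0213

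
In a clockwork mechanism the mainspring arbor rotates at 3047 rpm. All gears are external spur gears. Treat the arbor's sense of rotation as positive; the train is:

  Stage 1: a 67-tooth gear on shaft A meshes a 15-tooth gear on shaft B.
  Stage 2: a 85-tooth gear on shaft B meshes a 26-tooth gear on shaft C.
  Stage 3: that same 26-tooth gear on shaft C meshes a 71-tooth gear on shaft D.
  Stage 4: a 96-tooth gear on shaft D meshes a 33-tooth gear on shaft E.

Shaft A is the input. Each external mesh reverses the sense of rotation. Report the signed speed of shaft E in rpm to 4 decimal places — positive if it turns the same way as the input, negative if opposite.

Stage 1 [67T→15T]: ω = 3047.0000×67/15 = 13609.9333 rpm, dir flips to −; running = −13609.9333
Stage 2 [85T→26T]: ω = 13609.9333×85/26 = 44494.0128 rpm, dir flips to +; running = +44494.0128
Stage 3 [26T→71T]: ω = 44494.0128×26/71 = 16293.5822 rpm, dir flips to −; running = −16293.5822
Stage 4 [96T→33T]: ω = 16293.5822×96/33 = 47399.5117 rpm, dir flips to +; running = +47399.5117

+47399.5117 rpm (same as input, |ω| = 47399.5117 rpm)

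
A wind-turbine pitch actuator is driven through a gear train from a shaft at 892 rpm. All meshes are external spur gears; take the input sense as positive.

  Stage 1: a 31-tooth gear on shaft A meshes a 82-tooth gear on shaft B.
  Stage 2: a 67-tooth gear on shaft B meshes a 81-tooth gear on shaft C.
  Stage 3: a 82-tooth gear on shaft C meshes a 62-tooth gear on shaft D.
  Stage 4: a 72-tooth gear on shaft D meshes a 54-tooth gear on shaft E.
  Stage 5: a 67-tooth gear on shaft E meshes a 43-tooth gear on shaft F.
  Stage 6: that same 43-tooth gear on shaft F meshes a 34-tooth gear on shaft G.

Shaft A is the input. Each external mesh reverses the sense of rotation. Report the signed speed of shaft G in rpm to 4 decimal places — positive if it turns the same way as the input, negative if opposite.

Stage 1 [31T→82T]: ω = 892.0000×31/82 = 337.2195 rpm, dir flips to −; running = −337.2195
Stage 2 [67T→81T]: ω = 337.2195×67/81 = 278.9347 rpm, dir flips to +; running = +278.9347
Stage 3 [82T→62T]: ω = 278.9347×82/62 = 368.9136 rpm, dir flips to −; running = −368.9136
Stage 4 [72T→54T]: ω = 368.9136×72/54 = 491.8848 rpm, dir flips to +; running = +491.8848
Stage 5 [67T→43T]: ω = 491.8848×67/43 = 766.4251 rpm, dir flips to −; running = −766.4251
Stage 6 [43T→34T]: ω = 766.4251×43/34 = 969.3023 rpm, dir flips to +; running = +969.3023

+969.3023 rpm (same as input, |ω| = 969.3023 rpm)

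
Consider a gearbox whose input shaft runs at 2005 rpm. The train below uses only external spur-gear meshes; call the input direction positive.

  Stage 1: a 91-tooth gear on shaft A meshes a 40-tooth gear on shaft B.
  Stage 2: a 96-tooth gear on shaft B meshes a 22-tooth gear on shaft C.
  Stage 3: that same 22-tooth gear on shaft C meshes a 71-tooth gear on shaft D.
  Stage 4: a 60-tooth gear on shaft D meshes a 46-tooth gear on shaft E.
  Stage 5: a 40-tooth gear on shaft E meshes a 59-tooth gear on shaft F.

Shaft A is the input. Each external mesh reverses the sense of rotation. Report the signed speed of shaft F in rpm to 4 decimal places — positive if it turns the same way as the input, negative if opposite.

-5453.9363 rpm (opposite to input, |ω| = 5453.9363 rpm)

Stage 1 [91T→40T]: ω = 2005.0000×91/40 = 4561.3750 rpm, dir flips to −; running = −4561.3750
Stage 2 [96T→22T]: ω = 4561.3750×96/22 = 19904.1818 rpm, dir flips to +; running = +19904.1818
Stage 3 [22T→71T]: ω = 19904.1818×22/71 = 6167.4930 rpm, dir flips to −; running = −6167.4930
Stage 4 [60T→46T]: ω = 6167.4930×60/46 = 8044.5560 rpm, dir flips to +; running = +8044.5560
Stage 5 [40T→59T]: ω = 8044.5560×40/59 = 5453.9363 rpm, dir flips to −; running = −5453.9363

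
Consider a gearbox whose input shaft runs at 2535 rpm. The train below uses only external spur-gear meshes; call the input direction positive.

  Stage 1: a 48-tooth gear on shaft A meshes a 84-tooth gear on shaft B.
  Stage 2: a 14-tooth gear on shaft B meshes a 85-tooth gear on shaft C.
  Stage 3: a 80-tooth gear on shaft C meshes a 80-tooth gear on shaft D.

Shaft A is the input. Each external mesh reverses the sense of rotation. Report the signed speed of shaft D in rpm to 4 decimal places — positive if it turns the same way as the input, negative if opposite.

-238.5882 rpm (opposite to input, |ω| = 238.5882 rpm)

Stage 1 [48T→84T]: ω = 2535.0000×48/84 = 1448.5714 rpm, dir flips to −; running = −1448.5714
Stage 2 [14T→85T]: ω = 1448.5714×14/85 = 238.5882 rpm, dir flips to +; running = +238.5882
Stage 3 [80T→80T]: ω = 238.5882×80/80 = 238.5882 rpm, dir flips to −; running = −238.5882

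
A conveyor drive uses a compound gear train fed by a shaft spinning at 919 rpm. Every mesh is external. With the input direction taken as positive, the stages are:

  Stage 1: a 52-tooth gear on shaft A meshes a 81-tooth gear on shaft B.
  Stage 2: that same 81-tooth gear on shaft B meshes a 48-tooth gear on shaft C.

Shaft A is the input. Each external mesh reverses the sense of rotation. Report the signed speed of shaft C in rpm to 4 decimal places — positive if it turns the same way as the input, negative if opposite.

Stage 1 [52T→81T]: ω = 919.0000×52/81 = 589.9753 rpm, dir flips to −; running = −589.9753
Stage 2 [81T→48T]: ω = 589.9753×81/48 = 995.5833 rpm, dir flips to +; running = +995.5833

+995.5833 rpm (same as input, |ω| = 995.5833 rpm)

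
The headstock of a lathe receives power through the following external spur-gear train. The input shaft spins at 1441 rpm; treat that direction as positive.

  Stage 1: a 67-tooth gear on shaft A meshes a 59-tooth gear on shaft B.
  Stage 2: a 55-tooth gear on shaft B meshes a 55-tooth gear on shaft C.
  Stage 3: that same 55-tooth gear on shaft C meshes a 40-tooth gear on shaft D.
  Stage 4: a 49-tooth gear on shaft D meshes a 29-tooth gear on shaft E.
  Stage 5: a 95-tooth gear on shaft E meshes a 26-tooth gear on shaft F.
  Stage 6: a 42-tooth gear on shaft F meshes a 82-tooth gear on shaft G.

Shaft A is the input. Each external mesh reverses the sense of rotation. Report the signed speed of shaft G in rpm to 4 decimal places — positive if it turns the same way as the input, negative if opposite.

+7114.9729 rpm (same as input, |ω| = 7114.9729 rpm)

Stage 1 [67T→59T]: ω = 1441.0000×67/59 = 1636.3898 rpm, dir flips to −; running = −1636.3898
Stage 2 [55T→55T]: ω = 1636.3898×55/55 = 1636.3898 rpm, dir flips to +; running = +1636.3898
Stage 3 [55T→40T]: ω = 1636.3898×55/40 = 2250.0360 rpm, dir flips to −; running = −2250.0360
Stage 4 [49T→29T]: ω = 2250.0360×49/29 = 3801.7850 rpm, dir flips to +; running = +3801.7850
Stage 5 [95T→26T]: ω = 3801.7850×95/26 = 13891.1375 rpm, dir flips to −; running = −13891.1375
Stage 6 [42T→82T]: ω = 13891.1375×42/82 = 7114.9729 rpm, dir flips to +; running = +7114.9729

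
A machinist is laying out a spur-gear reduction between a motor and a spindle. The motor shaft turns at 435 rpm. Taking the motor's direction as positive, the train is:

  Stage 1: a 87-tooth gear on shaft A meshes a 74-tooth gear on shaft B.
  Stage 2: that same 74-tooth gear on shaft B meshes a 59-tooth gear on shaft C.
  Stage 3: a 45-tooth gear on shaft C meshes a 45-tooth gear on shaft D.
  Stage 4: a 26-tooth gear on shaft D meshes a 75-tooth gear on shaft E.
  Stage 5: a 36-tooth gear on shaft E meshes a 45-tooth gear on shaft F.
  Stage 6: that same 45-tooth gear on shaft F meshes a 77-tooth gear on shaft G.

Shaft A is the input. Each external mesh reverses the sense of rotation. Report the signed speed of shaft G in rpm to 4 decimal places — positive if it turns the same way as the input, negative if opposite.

Stage 1 [87T→74T]: ω = 435.0000×87/74 = 511.4189 rpm, dir flips to −; running = −511.4189
Stage 2 [74T→59T]: ω = 511.4189×74/59 = 641.4407 rpm, dir flips to +; running = +641.4407
Stage 3 [45T→45T]: ω = 641.4407×45/45 = 641.4407 rpm, dir flips to −; running = −641.4407
Stage 4 [26T→75T]: ω = 641.4407×26/75 = 222.3661 rpm, dir flips to +; running = +222.3661
Stage 5 [36T→45T]: ω = 222.3661×36/45 = 177.8929 rpm, dir flips to −; running = −177.8929
Stage 6 [45T→77T]: ω = 177.8929×45/77 = 103.9634 rpm, dir flips to +; running = +103.9634

+103.9634 rpm (same as input, |ω| = 103.9634 rpm)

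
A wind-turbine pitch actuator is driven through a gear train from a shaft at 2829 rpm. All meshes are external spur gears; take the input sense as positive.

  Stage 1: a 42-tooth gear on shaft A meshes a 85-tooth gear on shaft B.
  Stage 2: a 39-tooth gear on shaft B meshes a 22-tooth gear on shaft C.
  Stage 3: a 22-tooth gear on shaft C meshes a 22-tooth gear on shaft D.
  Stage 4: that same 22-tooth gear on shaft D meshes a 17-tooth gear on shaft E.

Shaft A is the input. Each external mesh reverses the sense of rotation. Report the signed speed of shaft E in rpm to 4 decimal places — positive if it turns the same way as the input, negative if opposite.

+3206.8526 rpm (same as input, |ω| = 3206.8526 rpm)

Stage 1 [42T→85T]: ω = 2829.0000×42/85 = 1397.8588 rpm, dir flips to −; running = −1397.8588
Stage 2 [39T→22T]: ω = 1397.8588×39/22 = 2478.0225 rpm, dir flips to +; running = +2478.0225
Stage 3 [22T→22T]: ω = 2478.0225×22/22 = 2478.0225 rpm, dir flips to −; running = −2478.0225
Stage 4 [22T→17T]: ω = 2478.0225×22/17 = 3206.8526 rpm, dir flips to +; running = +3206.8526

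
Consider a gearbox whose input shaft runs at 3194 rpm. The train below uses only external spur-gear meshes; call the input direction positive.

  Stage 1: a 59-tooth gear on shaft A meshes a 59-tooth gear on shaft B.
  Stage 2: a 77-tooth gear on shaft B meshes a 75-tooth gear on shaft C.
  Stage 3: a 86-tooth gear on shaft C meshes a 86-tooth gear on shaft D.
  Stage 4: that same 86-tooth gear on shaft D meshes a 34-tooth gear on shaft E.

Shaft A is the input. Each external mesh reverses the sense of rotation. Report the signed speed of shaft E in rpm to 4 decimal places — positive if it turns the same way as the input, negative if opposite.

Stage 1 [59T→59T]: ω = 3194.0000×59/59 = 3194.0000 rpm, dir flips to −; running = −3194.0000
Stage 2 [77T→75T]: ω = 3194.0000×77/75 = 3279.1733 rpm, dir flips to +; running = +3279.1733
Stage 3 [86T→86T]: ω = 3279.1733×86/86 = 3279.1733 rpm, dir flips to −; running = −3279.1733
Stage 4 [86T→34T]: ω = 3279.1733×86/34 = 8294.3796 rpm, dir flips to +; running = +8294.3796

+8294.3796 rpm (same as input, |ω| = 8294.3796 rpm)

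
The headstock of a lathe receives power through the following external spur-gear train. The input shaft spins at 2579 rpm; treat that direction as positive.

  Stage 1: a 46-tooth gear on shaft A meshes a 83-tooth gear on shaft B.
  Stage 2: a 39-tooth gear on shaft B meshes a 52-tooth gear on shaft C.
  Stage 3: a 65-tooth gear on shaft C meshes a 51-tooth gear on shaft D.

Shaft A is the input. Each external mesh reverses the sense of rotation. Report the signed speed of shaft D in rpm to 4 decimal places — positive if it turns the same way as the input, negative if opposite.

Stage 1 [46T→83T]: ω = 2579.0000×46/83 = 1429.3253 rpm, dir flips to −; running = −1429.3253
Stage 2 [39T→52T]: ω = 1429.3253×39/52 = 1071.9940 rpm, dir flips to +; running = +1071.9940
Stage 3 [65T→51T]: ω = 1071.9940×65/51 = 1366.2668 rpm, dir flips to −; running = −1366.2668

-1366.2668 rpm (opposite to input, |ω| = 1366.2668 rpm)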